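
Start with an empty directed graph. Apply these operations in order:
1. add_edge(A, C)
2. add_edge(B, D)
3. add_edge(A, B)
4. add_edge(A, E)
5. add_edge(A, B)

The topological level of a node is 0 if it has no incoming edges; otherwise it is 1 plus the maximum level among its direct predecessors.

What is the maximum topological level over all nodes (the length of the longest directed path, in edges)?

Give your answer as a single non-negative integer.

Answer: 2

Derivation:
Op 1: add_edge(A, C). Edges now: 1
Op 2: add_edge(B, D). Edges now: 2
Op 3: add_edge(A, B). Edges now: 3
Op 4: add_edge(A, E). Edges now: 4
Op 5: add_edge(A, B) (duplicate, no change). Edges now: 4
Compute levels (Kahn BFS):
  sources (in-degree 0): A
  process A: level=0
    A->B: in-degree(B)=0, level(B)=1, enqueue
    A->C: in-degree(C)=0, level(C)=1, enqueue
    A->E: in-degree(E)=0, level(E)=1, enqueue
  process B: level=1
    B->D: in-degree(D)=0, level(D)=2, enqueue
  process C: level=1
  process E: level=1
  process D: level=2
All levels: A:0, B:1, C:1, D:2, E:1
max level = 2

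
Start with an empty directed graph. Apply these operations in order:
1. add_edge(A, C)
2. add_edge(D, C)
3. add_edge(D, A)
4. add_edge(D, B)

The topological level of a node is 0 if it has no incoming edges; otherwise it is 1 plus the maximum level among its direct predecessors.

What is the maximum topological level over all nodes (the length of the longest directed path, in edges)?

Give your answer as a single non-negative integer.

Op 1: add_edge(A, C). Edges now: 1
Op 2: add_edge(D, C). Edges now: 2
Op 3: add_edge(D, A). Edges now: 3
Op 4: add_edge(D, B). Edges now: 4
Compute levels (Kahn BFS):
  sources (in-degree 0): D
  process D: level=0
    D->A: in-degree(A)=0, level(A)=1, enqueue
    D->B: in-degree(B)=0, level(B)=1, enqueue
    D->C: in-degree(C)=1, level(C)>=1
  process A: level=1
    A->C: in-degree(C)=0, level(C)=2, enqueue
  process B: level=1
  process C: level=2
All levels: A:1, B:1, C:2, D:0
max level = 2

Answer: 2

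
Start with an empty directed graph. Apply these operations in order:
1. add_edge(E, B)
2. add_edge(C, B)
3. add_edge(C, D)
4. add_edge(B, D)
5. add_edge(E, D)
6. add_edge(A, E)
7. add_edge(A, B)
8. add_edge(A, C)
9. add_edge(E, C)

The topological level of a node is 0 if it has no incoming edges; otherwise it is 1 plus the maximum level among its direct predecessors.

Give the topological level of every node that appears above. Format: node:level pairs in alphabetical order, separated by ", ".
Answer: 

Op 1: add_edge(E, B). Edges now: 1
Op 2: add_edge(C, B). Edges now: 2
Op 3: add_edge(C, D). Edges now: 3
Op 4: add_edge(B, D). Edges now: 4
Op 5: add_edge(E, D). Edges now: 5
Op 6: add_edge(A, E). Edges now: 6
Op 7: add_edge(A, B). Edges now: 7
Op 8: add_edge(A, C). Edges now: 8
Op 9: add_edge(E, C). Edges now: 9
Compute levels (Kahn BFS):
  sources (in-degree 0): A
  process A: level=0
    A->B: in-degree(B)=2, level(B)>=1
    A->C: in-degree(C)=1, level(C)>=1
    A->E: in-degree(E)=0, level(E)=1, enqueue
  process E: level=1
    E->B: in-degree(B)=1, level(B)>=2
    E->C: in-degree(C)=0, level(C)=2, enqueue
    E->D: in-degree(D)=2, level(D)>=2
  process C: level=2
    C->B: in-degree(B)=0, level(B)=3, enqueue
    C->D: in-degree(D)=1, level(D)>=3
  process B: level=3
    B->D: in-degree(D)=0, level(D)=4, enqueue
  process D: level=4
All levels: A:0, B:3, C:2, D:4, E:1

Answer: A:0, B:3, C:2, D:4, E:1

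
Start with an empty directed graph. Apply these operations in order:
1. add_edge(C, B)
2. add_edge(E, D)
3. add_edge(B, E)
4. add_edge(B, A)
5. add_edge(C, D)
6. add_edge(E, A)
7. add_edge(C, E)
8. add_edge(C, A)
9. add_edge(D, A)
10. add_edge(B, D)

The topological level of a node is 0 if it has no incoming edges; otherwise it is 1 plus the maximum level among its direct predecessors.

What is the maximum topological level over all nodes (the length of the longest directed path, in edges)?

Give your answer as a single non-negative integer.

Op 1: add_edge(C, B). Edges now: 1
Op 2: add_edge(E, D). Edges now: 2
Op 3: add_edge(B, E). Edges now: 3
Op 4: add_edge(B, A). Edges now: 4
Op 5: add_edge(C, D). Edges now: 5
Op 6: add_edge(E, A). Edges now: 6
Op 7: add_edge(C, E). Edges now: 7
Op 8: add_edge(C, A). Edges now: 8
Op 9: add_edge(D, A). Edges now: 9
Op 10: add_edge(B, D). Edges now: 10
Compute levels (Kahn BFS):
  sources (in-degree 0): C
  process C: level=0
    C->A: in-degree(A)=3, level(A)>=1
    C->B: in-degree(B)=0, level(B)=1, enqueue
    C->D: in-degree(D)=2, level(D)>=1
    C->E: in-degree(E)=1, level(E)>=1
  process B: level=1
    B->A: in-degree(A)=2, level(A)>=2
    B->D: in-degree(D)=1, level(D)>=2
    B->E: in-degree(E)=0, level(E)=2, enqueue
  process E: level=2
    E->A: in-degree(A)=1, level(A)>=3
    E->D: in-degree(D)=0, level(D)=3, enqueue
  process D: level=3
    D->A: in-degree(A)=0, level(A)=4, enqueue
  process A: level=4
All levels: A:4, B:1, C:0, D:3, E:2
max level = 4

Answer: 4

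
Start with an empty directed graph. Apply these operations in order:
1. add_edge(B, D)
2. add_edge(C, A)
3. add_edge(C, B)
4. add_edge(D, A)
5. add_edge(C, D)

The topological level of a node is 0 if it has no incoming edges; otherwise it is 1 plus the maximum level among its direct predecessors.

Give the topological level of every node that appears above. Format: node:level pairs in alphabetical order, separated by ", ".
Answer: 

Answer: A:3, B:1, C:0, D:2

Derivation:
Op 1: add_edge(B, D). Edges now: 1
Op 2: add_edge(C, A). Edges now: 2
Op 3: add_edge(C, B). Edges now: 3
Op 4: add_edge(D, A). Edges now: 4
Op 5: add_edge(C, D). Edges now: 5
Compute levels (Kahn BFS):
  sources (in-degree 0): C
  process C: level=0
    C->A: in-degree(A)=1, level(A)>=1
    C->B: in-degree(B)=0, level(B)=1, enqueue
    C->D: in-degree(D)=1, level(D)>=1
  process B: level=1
    B->D: in-degree(D)=0, level(D)=2, enqueue
  process D: level=2
    D->A: in-degree(A)=0, level(A)=3, enqueue
  process A: level=3
All levels: A:3, B:1, C:0, D:2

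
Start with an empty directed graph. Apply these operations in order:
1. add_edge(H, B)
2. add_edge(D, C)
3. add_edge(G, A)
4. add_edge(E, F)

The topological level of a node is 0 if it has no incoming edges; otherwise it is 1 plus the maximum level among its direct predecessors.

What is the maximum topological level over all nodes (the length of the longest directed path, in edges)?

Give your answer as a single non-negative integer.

Op 1: add_edge(H, B). Edges now: 1
Op 2: add_edge(D, C). Edges now: 2
Op 3: add_edge(G, A). Edges now: 3
Op 4: add_edge(E, F). Edges now: 4
Compute levels (Kahn BFS):
  sources (in-degree 0): D, E, G, H
  process D: level=0
    D->C: in-degree(C)=0, level(C)=1, enqueue
  process E: level=0
    E->F: in-degree(F)=0, level(F)=1, enqueue
  process G: level=0
    G->A: in-degree(A)=0, level(A)=1, enqueue
  process H: level=0
    H->B: in-degree(B)=0, level(B)=1, enqueue
  process C: level=1
  process F: level=1
  process A: level=1
  process B: level=1
All levels: A:1, B:1, C:1, D:0, E:0, F:1, G:0, H:0
max level = 1

Answer: 1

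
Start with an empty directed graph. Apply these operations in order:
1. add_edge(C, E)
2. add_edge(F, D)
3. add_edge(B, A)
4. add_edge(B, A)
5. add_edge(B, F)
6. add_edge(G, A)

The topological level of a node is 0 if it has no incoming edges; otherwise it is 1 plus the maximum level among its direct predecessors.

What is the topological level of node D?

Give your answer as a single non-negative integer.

Answer: 2

Derivation:
Op 1: add_edge(C, E). Edges now: 1
Op 2: add_edge(F, D). Edges now: 2
Op 3: add_edge(B, A). Edges now: 3
Op 4: add_edge(B, A) (duplicate, no change). Edges now: 3
Op 5: add_edge(B, F). Edges now: 4
Op 6: add_edge(G, A). Edges now: 5
Compute levels (Kahn BFS):
  sources (in-degree 0): B, C, G
  process B: level=0
    B->A: in-degree(A)=1, level(A)>=1
    B->F: in-degree(F)=0, level(F)=1, enqueue
  process C: level=0
    C->E: in-degree(E)=0, level(E)=1, enqueue
  process G: level=0
    G->A: in-degree(A)=0, level(A)=1, enqueue
  process F: level=1
    F->D: in-degree(D)=0, level(D)=2, enqueue
  process E: level=1
  process A: level=1
  process D: level=2
All levels: A:1, B:0, C:0, D:2, E:1, F:1, G:0
level(D) = 2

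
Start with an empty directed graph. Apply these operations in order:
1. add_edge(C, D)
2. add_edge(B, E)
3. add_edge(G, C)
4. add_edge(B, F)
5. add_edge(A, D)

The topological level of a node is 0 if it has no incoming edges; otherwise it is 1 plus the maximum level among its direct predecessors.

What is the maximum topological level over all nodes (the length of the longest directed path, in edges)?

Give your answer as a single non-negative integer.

Op 1: add_edge(C, D). Edges now: 1
Op 2: add_edge(B, E). Edges now: 2
Op 3: add_edge(G, C). Edges now: 3
Op 4: add_edge(B, F). Edges now: 4
Op 5: add_edge(A, D). Edges now: 5
Compute levels (Kahn BFS):
  sources (in-degree 0): A, B, G
  process A: level=0
    A->D: in-degree(D)=1, level(D)>=1
  process B: level=0
    B->E: in-degree(E)=0, level(E)=1, enqueue
    B->F: in-degree(F)=0, level(F)=1, enqueue
  process G: level=0
    G->C: in-degree(C)=0, level(C)=1, enqueue
  process E: level=1
  process F: level=1
  process C: level=1
    C->D: in-degree(D)=0, level(D)=2, enqueue
  process D: level=2
All levels: A:0, B:0, C:1, D:2, E:1, F:1, G:0
max level = 2

Answer: 2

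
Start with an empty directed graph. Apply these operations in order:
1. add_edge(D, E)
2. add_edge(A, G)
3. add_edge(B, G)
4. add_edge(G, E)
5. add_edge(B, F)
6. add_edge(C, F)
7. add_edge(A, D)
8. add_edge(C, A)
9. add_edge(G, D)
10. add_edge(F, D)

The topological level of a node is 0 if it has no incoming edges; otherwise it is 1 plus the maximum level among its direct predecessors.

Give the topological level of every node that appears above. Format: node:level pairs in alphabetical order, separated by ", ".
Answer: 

Op 1: add_edge(D, E). Edges now: 1
Op 2: add_edge(A, G). Edges now: 2
Op 3: add_edge(B, G). Edges now: 3
Op 4: add_edge(G, E). Edges now: 4
Op 5: add_edge(B, F). Edges now: 5
Op 6: add_edge(C, F). Edges now: 6
Op 7: add_edge(A, D). Edges now: 7
Op 8: add_edge(C, A). Edges now: 8
Op 9: add_edge(G, D). Edges now: 9
Op 10: add_edge(F, D). Edges now: 10
Compute levels (Kahn BFS):
  sources (in-degree 0): B, C
  process B: level=0
    B->F: in-degree(F)=1, level(F)>=1
    B->G: in-degree(G)=1, level(G)>=1
  process C: level=0
    C->A: in-degree(A)=0, level(A)=1, enqueue
    C->F: in-degree(F)=0, level(F)=1, enqueue
  process A: level=1
    A->D: in-degree(D)=2, level(D)>=2
    A->G: in-degree(G)=0, level(G)=2, enqueue
  process F: level=1
    F->D: in-degree(D)=1, level(D)>=2
  process G: level=2
    G->D: in-degree(D)=0, level(D)=3, enqueue
    G->E: in-degree(E)=1, level(E)>=3
  process D: level=3
    D->E: in-degree(E)=0, level(E)=4, enqueue
  process E: level=4
All levels: A:1, B:0, C:0, D:3, E:4, F:1, G:2

Answer: A:1, B:0, C:0, D:3, E:4, F:1, G:2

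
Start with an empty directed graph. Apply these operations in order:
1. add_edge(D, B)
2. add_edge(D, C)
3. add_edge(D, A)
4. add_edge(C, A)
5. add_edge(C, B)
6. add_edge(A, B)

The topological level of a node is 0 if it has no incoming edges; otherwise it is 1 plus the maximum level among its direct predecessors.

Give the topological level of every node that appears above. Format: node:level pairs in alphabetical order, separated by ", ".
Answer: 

Op 1: add_edge(D, B). Edges now: 1
Op 2: add_edge(D, C). Edges now: 2
Op 3: add_edge(D, A). Edges now: 3
Op 4: add_edge(C, A). Edges now: 4
Op 5: add_edge(C, B). Edges now: 5
Op 6: add_edge(A, B). Edges now: 6
Compute levels (Kahn BFS):
  sources (in-degree 0): D
  process D: level=0
    D->A: in-degree(A)=1, level(A)>=1
    D->B: in-degree(B)=2, level(B)>=1
    D->C: in-degree(C)=0, level(C)=1, enqueue
  process C: level=1
    C->A: in-degree(A)=0, level(A)=2, enqueue
    C->B: in-degree(B)=1, level(B)>=2
  process A: level=2
    A->B: in-degree(B)=0, level(B)=3, enqueue
  process B: level=3
All levels: A:2, B:3, C:1, D:0

Answer: A:2, B:3, C:1, D:0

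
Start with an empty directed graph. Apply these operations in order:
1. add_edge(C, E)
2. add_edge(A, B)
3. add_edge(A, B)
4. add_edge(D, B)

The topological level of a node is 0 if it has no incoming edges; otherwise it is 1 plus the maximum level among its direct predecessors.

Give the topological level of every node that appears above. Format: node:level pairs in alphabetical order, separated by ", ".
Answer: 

Op 1: add_edge(C, E). Edges now: 1
Op 2: add_edge(A, B). Edges now: 2
Op 3: add_edge(A, B) (duplicate, no change). Edges now: 2
Op 4: add_edge(D, B). Edges now: 3
Compute levels (Kahn BFS):
  sources (in-degree 0): A, C, D
  process A: level=0
    A->B: in-degree(B)=1, level(B)>=1
  process C: level=0
    C->E: in-degree(E)=0, level(E)=1, enqueue
  process D: level=0
    D->B: in-degree(B)=0, level(B)=1, enqueue
  process E: level=1
  process B: level=1
All levels: A:0, B:1, C:0, D:0, E:1

Answer: A:0, B:1, C:0, D:0, E:1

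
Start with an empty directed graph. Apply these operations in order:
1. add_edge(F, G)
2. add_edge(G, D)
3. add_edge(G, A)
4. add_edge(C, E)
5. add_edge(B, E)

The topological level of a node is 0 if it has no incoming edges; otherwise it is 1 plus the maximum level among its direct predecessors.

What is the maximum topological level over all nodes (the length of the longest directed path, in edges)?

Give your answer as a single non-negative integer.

Answer: 2

Derivation:
Op 1: add_edge(F, G). Edges now: 1
Op 2: add_edge(G, D). Edges now: 2
Op 3: add_edge(G, A). Edges now: 3
Op 4: add_edge(C, E). Edges now: 4
Op 5: add_edge(B, E). Edges now: 5
Compute levels (Kahn BFS):
  sources (in-degree 0): B, C, F
  process B: level=0
    B->E: in-degree(E)=1, level(E)>=1
  process C: level=0
    C->E: in-degree(E)=0, level(E)=1, enqueue
  process F: level=0
    F->G: in-degree(G)=0, level(G)=1, enqueue
  process E: level=1
  process G: level=1
    G->A: in-degree(A)=0, level(A)=2, enqueue
    G->D: in-degree(D)=0, level(D)=2, enqueue
  process A: level=2
  process D: level=2
All levels: A:2, B:0, C:0, D:2, E:1, F:0, G:1
max level = 2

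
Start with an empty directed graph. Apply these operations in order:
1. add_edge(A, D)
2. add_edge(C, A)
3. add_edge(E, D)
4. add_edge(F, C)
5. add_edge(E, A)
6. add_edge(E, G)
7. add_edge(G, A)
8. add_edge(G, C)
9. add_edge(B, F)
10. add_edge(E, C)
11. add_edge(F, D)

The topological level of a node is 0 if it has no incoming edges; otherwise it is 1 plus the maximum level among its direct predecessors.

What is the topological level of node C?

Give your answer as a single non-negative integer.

Op 1: add_edge(A, D). Edges now: 1
Op 2: add_edge(C, A). Edges now: 2
Op 3: add_edge(E, D). Edges now: 3
Op 4: add_edge(F, C). Edges now: 4
Op 5: add_edge(E, A). Edges now: 5
Op 6: add_edge(E, G). Edges now: 6
Op 7: add_edge(G, A). Edges now: 7
Op 8: add_edge(G, C). Edges now: 8
Op 9: add_edge(B, F). Edges now: 9
Op 10: add_edge(E, C). Edges now: 10
Op 11: add_edge(F, D). Edges now: 11
Compute levels (Kahn BFS):
  sources (in-degree 0): B, E
  process B: level=0
    B->F: in-degree(F)=0, level(F)=1, enqueue
  process E: level=0
    E->A: in-degree(A)=2, level(A)>=1
    E->C: in-degree(C)=2, level(C)>=1
    E->D: in-degree(D)=2, level(D)>=1
    E->G: in-degree(G)=0, level(G)=1, enqueue
  process F: level=1
    F->C: in-degree(C)=1, level(C)>=2
    F->D: in-degree(D)=1, level(D)>=2
  process G: level=1
    G->A: in-degree(A)=1, level(A)>=2
    G->C: in-degree(C)=0, level(C)=2, enqueue
  process C: level=2
    C->A: in-degree(A)=0, level(A)=3, enqueue
  process A: level=3
    A->D: in-degree(D)=0, level(D)=4, enqueue
  process D: level=4
All levels: A:3, B:0, C:2, D:4, E:0, F:1, G:1
level(C) = 2

Answer: 2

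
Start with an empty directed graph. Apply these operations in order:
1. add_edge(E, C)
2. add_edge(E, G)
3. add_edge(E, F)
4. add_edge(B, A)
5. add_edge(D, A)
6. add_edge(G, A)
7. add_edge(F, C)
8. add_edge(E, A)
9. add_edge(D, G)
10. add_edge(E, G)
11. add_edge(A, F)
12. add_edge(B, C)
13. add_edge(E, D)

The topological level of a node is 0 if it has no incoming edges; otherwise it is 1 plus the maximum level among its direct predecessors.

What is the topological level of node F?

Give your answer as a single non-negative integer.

Op 1: add_edge(E, C). Edges now: 1
Op 2: add_edge(E, G). Edges now: 2
Op 3: add_edge(E, F). Edges now: 3
Op 4: add_edge(B, A). Edges now: 4
Op 5: add_edge(D, A). Edges now: 5
Op 6: add_edge(G, A). Edges now: 6
Op 7: add_edge(F, C). Edges now: 7
Op 8: add_edge(E, A). Edges now: 8
Op 9: add_edge(D, G). Edges now: 9
Op 10: add_edge(E, G) (duplicate, no change). Edges now: 9
Op 11: add_edge(A, F). Edges now: 10
Op 12: add_edge(B, C). Edges now: 11
Op 13: add_edge(E, D). Edges now: 12
Compute levels (Kahn BFS):
  sources (in-degree 0): B, E
  process B: level=0
    B->A: in-degree(A)=3, level(A)>=1
    B->C: in-degree(C)=2, level(C)>=1
  process E: level=0
    E->A: in-degree(A)=2, level(A)>=1
    E->C: in-degree(C)=1, level(C)>=1
    E->D: in-degree(D)=0, level(D)=1, enqueue
    E->F: in-degree(F)=1, level(F)>=1
    E->G: in-degree(G)=1, level(G)>=1
  process D: level=1
    D->A: in-degree(A)=1, level(A)>=2
    D->G: in-degree(G)=0, level(G)=2, enqueue
  process G: level=2
    G->A: in-degree(A)=0, level(A)=3, enqueue
  process A: level=3
    A->F: in-degree(F)=0, level(F)=4, enqueue
  process F: level=4
    F->C: in-degree(C)=0, level(C)=5, enqueue
  process C: level=5
All levels: A:3, B:0, C:5, D:1, E:0, F:4, G:2
level(F) = 4

Answer: 4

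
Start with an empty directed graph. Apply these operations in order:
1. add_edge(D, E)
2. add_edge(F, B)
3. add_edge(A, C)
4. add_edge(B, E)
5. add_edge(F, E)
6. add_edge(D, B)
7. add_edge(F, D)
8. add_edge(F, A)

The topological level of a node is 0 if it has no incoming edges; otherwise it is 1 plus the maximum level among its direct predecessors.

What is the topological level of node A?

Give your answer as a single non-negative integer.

Answer: 1

Derivation:
Op 1: add_edge(D, E). Edges now: 1
Op 2: add_edge(F, B). Edges now: 2
Op 3: add_edge(A, C). Edges now: 3
Op 4: add_edge(B, E). Edges now: 4
Op 5: add_edge(F, E). Edges now: 5
Op 6: add_edge(D, B). Edges now: 6
Op 7: add_edge(F, D). Edges now: 7
Op 8: add_edge(F, A). Edges now: 8
Compute levels (Kahn BFS):
  sources (in-degree 0): F
  process F: level=0
    F->A: in-degree(A)=0, level(A)=1, enqueue
    F->B: in-degree(B)=1, level(B)>=1
    F->D: in-degree(D)=0, level(D)=1, enqueue
    F->E: in-degree(E)=2, level(E)>=1
  process A: level=1
    A->C: in-degree(C)=0, level(C)=2, enqueue
  process D: level=1
    D->B: in-degree(B)=0, level(B)=2, enqueue
    D->E: in-degree(E)=1, level(E)>=2
  process C: level=2
  process B: level=2
    B->E: in-degree(E)=0, level(E)=3, enqueue
  process E: level=3
All levels: A:1, B:2, C:2, D:1, E:3, F:0
level(A) = 1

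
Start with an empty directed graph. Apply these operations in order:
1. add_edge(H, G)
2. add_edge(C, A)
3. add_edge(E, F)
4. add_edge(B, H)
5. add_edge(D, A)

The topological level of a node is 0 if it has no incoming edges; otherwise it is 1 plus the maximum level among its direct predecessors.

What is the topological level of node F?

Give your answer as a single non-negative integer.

Op 1: add_edge(H, G). Edges now: 1
Op 2: add_edge(C, A). Edges now: 2
Op 3: add_edge(E, F). Edges now: 3
Op 4: add_edge(B, H). Edges now: 4
Op 5: add_edge(D, A). Edges now: 5
Compute levels (Kahn BFS):
  sources (in-degree 0): B, C, D, E
  process B: level=0
    B->H: in-degree(H)=0, level(H)=1, enqueue
  process C: level=0
    C->A: in-degree(A)=1, level(A)>=1
  process D: level=0
    D->A: in-degree(A)=0, level(A)=1, enqueue
  process E: level=0
    E->F: in-degree(F)=0, level(F)=1, enqueue
  process H: level=1
    H->G: in-degree(G)=0, level(G)=2, enqueue
  process A: level=1
  process F: level=1
  process G: level=2
All levels: A:1, B:0, C:0, D:0, E:0, F:1, G:2, H:1
level(F) = 1

Answer: 1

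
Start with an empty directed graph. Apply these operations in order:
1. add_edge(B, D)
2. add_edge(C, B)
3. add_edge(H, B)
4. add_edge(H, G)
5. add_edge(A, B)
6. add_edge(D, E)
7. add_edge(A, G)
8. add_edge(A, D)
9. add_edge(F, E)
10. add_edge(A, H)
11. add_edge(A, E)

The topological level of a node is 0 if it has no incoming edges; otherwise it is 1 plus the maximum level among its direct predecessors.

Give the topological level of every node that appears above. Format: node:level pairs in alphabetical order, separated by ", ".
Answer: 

Answer: A:0, B:2, C:0, D:3, E:4, F:0, G:2, H:1

Derivation:
Op 1: add_edge(B, D). Edges now: 1
Op 2: add_edge(C, B). Edges now: 2
Op 3: add_edge(H, B). Edges now: 3
Op 4: add_edge(H, G). Edges now: 4
Op 5: add_edge(A, B). Edges now: 5
Op 6: add_edge(D, E). Edges now: 6
Op 7: add_edge(A, G). Edges now: 7
Op 8: add_edge(A, D). Edges now: 8
Op 9: add_edge(F, E). Edges now: 9
Op 10: add_edge(A, H). Edges now: 10
Op 11: add_edge(A, E). Edges now: 11
Compute levels (Kahn BFS):
  sources (in-degree 0): A, C, F
  process A: level=0
    A->B: in-degree(B)=2, level(B)>=1
    A->D: in-degree(D)=1, level(D)>=1
    A->E: in-degree(E)=2, level(E)>=1
    A->G: in-degree(G)=1, level(G)>=1
    A->H: in-degree(H)=0, level(H)=1, enqueue
  process C: level=0
    C->B: in-degree(B)=1, level(B)>=1
  process F: level=0
    F->E: in-degree(E)=1, level(E)>=1
  process H: level=1
    H->B: in-degree(B)=0, level(B)=2, enqueue
    H->G: in-degree(G)=0, level(G)=2, enqueue
  process B: level=2
    B->D: in-degree(D)=0, level(D)=3, enqueue
  process G: level=2
  process D: level=3
    D->E: in-degree(E)=0, level(E)=4, enqueue
  process E: level=4
All levels: A:0, B:2, C:0, D:3, E:4, F:0, G:2, H:1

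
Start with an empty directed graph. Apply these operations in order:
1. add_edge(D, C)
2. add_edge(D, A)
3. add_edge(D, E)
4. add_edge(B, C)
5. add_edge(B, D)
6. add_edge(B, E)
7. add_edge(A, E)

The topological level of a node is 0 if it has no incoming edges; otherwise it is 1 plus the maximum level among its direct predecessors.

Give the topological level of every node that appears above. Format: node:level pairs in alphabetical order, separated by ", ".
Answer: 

Answer: A:2, B:0, C:2, D:1, E:3

Derivation:
Op 1: add_edge(D, C). Edges now: 1
Op 2: add_edge(D, A). Edges now: 2
Op 3: add_edge(D, E). Edges now: 3
Op 4: add_edge(B, C). Edges now: 4
Op 5: add_edge(B, D). Edges now: 5
Op 6: add_edge(B, E). Edges now: 6
Op 7: add_edge(A, E). Edges now: 7
Compute levels (Kahn BFS):
  sources (in-degree 0): B
  process B: level=0
    B->C: in-degree(C)=1, level(C)>=1
    B->D: in-degree(D)=0, level(D)=1, enqueue
    B->E: in-degree(E)=2, level(E)>=1
  process D: level=1
    D->A: in-degree(A)=0, level(A)=2, enqueue
    D->C: in-degree(C)=0, level(C)=2, enqueue
    D->E: in-degree(E)=1, level(E)>=2
  process A: level=2
    A->E: in-degree(E)=0, level(E)=3, enqueue
  process C: level=2
  process E: level=3
All levels: A:2, B:0, C:2, D:1, E:3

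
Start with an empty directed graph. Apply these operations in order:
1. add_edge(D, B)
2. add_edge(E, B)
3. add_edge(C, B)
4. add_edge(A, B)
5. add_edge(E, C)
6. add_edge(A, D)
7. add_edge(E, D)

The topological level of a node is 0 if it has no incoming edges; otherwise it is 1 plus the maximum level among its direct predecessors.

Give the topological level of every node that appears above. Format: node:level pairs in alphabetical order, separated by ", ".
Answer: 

Op 1: add_edge(D, B). Edges now: 1
Op 2: add_edge(E, B). Edges now: 2
Op 3: add_edge(C, B). Edges now: 3
Op 4: add_edge(A, B). Edges now: 4
Op 5: add_edge(E, C). Edges now: 5
Op 6: add_edge(A, D). Edges now: 6
Op 7: add_edge(E, D). Edges now: 7
Compute levels (Kahn BFS):
  sources (in-degree 0): A, E
  process A: level=0
    A->B: in-degree(B)=3, level(B)>=1
    A->D: in-degree(D)=1, level(D)>=1
  process E: level=0
    E->B: in-degree(B)=2, level(B)>=1
    E->C: in-degree(C)=0, level(C)=1, enqueue
    E->D: in-degree(D)=0, level(D)=1, enqueue
  process C: level=1
    C->B: in-degree(B)=1, level(B)>=2
  process D: level=1
    D->B: in-degree(B)=0, level(B)=2, enqueue
  process B: level=2
All levels: A:0, B:2, C:1, D:1, E:0

Answer: A:0, B:2, C:1, D:1, E:0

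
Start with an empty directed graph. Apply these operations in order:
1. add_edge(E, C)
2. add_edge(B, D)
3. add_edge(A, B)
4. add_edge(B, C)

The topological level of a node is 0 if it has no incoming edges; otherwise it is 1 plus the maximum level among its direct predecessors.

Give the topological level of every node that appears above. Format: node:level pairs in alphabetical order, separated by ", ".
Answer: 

Op 1: add_edge(E, C). Edges now: 1
Op 2: add_edge(B, D). Edges now: 2
Op 3: add_edge(A, B). Edges now: 3
Op 4: add_edge(B, C). Edges now: 4
Compute levels (Kahn BFS):
  sources (in-degree 0): A, E
  process A: level=0
    A->B: in-degree(B)=0, level(B)=1, enqueue
  process E: level=0
    E->C: in-degree(C)=1, level(C)>=1
  process B: level=1
    B->C: in-degree(C)=0, level(C)=2, enqueue
    B->D: in-degree(D)=0, level(D)=2, enqueue
  process C: level=2
  process D: level=2
All levels: A:0, B:1, C:2, D:2, E:0

Answer: A:0, B:1, C:2, D:2, E:0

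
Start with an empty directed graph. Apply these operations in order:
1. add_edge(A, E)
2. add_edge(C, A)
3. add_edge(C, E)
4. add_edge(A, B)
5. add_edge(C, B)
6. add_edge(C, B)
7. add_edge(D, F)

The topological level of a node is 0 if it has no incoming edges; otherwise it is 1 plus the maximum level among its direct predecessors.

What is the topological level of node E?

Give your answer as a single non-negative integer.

Answer: 2

Derivation:
Op 1: add_edge(A, E). Edges now: 1
Op 2: add_edge(C, A). Edges now: 2
Op 3: add_edge(C, E). Edges now: 3
Op 4: add_edge(A, B). Edges now: 4
Op 5: add_edge(C, B). Edges now: 5
Op 6: add_edge(C, B) (duplicate, no change). Edges now: 5
Op 7: add_edge(D, F). Edges now: 6
Compute levels (Kahn BFS):
  sources (in-degree 0): C, D
  process C: level=0
    C->A: in-degree(A)=0, level(A)=1, enqueue
    C->B: in-degree(B)=1, level(B)>=1
    C->E: in-degree(E)=1, level(E)>=1
  process D: level=0
    D->F: in-degree(F)=0, level(F)=1, enqueue
  process A: level=1
    A->B: in-degree(B)=0, level(B)=2, enqueue
    A->E: in-degree(E)=0, level(E)=2, enqueue
  process F: level=1
  process B: level=2
  process E: level=2
All levels: A:1, B:2, C:0, D:0, E:2, F:1
level(E) = 2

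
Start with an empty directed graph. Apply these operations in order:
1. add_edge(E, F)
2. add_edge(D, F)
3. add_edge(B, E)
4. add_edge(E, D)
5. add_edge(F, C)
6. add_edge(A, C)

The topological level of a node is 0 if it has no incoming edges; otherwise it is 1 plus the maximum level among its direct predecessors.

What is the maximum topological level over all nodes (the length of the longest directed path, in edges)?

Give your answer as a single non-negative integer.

Answer: 4

Derivation:
Op 1: add_edge(E, F). Edges now: 1
Op 2: add_edge(D, F). Edges now: 2
Op 3: add_edge(B, E). Edges now: 3
Op 4: add_edge(E, D). Edges now: 4
Op 5: add_edge(F, C). Edges now: 5
Op 6: add_edge(A, C). Edges now: 6
Compute levels (Kahn BFS):
  sources (in-degree 0): A, B
  process A: level=0
    A->C: in-degree(C)=1, level(C)>=1
  process B: level=0
    B->E: in-degree(E)=0, level(E)=1, enqueue
  process E: level=1
    E->D: in-degree(D)=0, level(D)=2, enqueue
    E->F: in-degree(F)=1, level(F)>=2
  process D: level=2
    D->F: in-degree(F)=0, level(F)=3, enqueue
  process F: level=3
    F->C: in-degree(C)=0, level(C)=4, enqueue
  process C: level=4
All levels: A:0, B:0, C:4, D:2, E:1, F:3
max level = 4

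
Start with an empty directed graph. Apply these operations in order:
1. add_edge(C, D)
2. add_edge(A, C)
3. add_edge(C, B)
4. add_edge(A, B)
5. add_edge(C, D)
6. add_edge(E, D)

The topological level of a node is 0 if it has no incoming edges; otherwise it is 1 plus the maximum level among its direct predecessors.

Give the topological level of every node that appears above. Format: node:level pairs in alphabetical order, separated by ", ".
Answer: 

Answer: A:0, B:2, C:1, D:2, E:0

Derivation:
Op 1: add_edge(C, D). Edges now: 1
Op 2: add_edge(A, C). Edges now: 2
Op 3: add_edge(C, B). Edges now: 3
Op 4: add_edge(A, B). Edges now: 4
Op 5: add_edge(C, D) (duplicate, no change). Edges now: 4
Op 6: add_edge(E, D). Edges now: 5
Compute levels (Kahn BFS):
  sources (in-degree 0): A, E
  process A: level=0
    A->B: in-degree(B)=1, level(B)>=1
    A->C: in-degree(C)=0, level(C)=1, enqueue
  process E: level=0
    E->D: in-degree(D)=1, level(D)>=1
  process C: level=1
    C->B: in-degree(B)=0, level(B)=2, enqueue
    C->D: in-degree(D)=0, level(D)=2, enqueue
  process B: level=2
  process D: level=2
All levels: A:0, B:2, C:1, D:2, E:0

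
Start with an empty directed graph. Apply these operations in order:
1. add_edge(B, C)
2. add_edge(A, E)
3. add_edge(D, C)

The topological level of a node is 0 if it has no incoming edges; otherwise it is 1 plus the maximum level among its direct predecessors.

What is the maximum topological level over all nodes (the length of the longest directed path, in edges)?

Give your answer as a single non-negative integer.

Answer: 1

Derivation:
Op 1: add_edge(B, C). Edges now: 1
Op 2: add_edge(A, E). Edges now: 2
Op 3: add_edge(D, C). Edges now: 3
Compute levels (Kahn BFS):
  sources (in-degree 0): A, B, D
  process A: level=0
    A->E: in-degree(E)=0, level(E)=1, enqueue
  process B: level=0
    B->C: in-degree(C)=1, level(C)>=1
  process D: level=0
    D->C: in-degree(C)=0, level(C)=1, enqueue
  process E: level=1
  process C: level=1
All levels: A:0, B:0, C:1, D:0, E:1
max level = 1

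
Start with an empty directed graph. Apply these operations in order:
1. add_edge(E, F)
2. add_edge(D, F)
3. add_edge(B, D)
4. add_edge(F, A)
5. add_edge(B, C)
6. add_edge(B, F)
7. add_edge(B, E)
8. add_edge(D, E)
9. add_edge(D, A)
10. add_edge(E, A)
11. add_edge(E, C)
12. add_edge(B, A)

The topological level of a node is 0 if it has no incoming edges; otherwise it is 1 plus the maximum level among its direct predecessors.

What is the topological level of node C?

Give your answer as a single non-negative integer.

Answer: 3

Derivation:
Op 1: add_edge(E, F). Edges now: 1
Op 2: add_edge(D, F). Edges now: 2
Op 3: add_edge(B, D). Edges now: 3
Op 4: add_edge(F, A). Edges now: 4
Op 5: add_edge(B, C). Edges now: 5
Op 6: add_edge(B, F). Edges now: 6
Op 7: add_edge(B, E). Edges now: 7
Op 8: add_edge(D, E). Edges now: 8
Op 9: add_edge(D, A). Edges now: 9
Op 10: add_edge(E, A). Edges now: 10
Op 11: add_edge(E, C). Edges now: 11
Op 12: add_edge(B, A). Edges now: 12
Compute levels (Kahn BFS):
  sources (in-degree 0): B
  process B: level=0
    B->A: in-degree(A)=3, level(A)>=1
    B->C: in-degree(C)=1, level(C)>=1
    B->D: in-degree(D)=0, level(D)=1, enqueue
    B->E: in-degree(E)=1, level(E)>=1
    B->F: in-degree(F)=2, level(F)>=1
  process D: level=1
    D->A: in-degree(A)=2, level(A)>=2
    D->E: in-degree(E)=0, level(E)=2, enqueue
    D->F: in-degree(F)=1, level(F)>=2
  process E: level=2
    E->A: in-degree(A)=1, level(A)>=3
    E->C: in-degree(C)=0, level(C)=3, enqueue
    E->F: in-degree(F)=0, level(F)=3, enqueue
  process C: level=3
  process F: level=3
    F->A: in-degree(A)=0, level(A)=4, enqueue
  process A: level=4
All levels: A:4, B:0, C:3, D:1, E:2, F:3
level(C) = 3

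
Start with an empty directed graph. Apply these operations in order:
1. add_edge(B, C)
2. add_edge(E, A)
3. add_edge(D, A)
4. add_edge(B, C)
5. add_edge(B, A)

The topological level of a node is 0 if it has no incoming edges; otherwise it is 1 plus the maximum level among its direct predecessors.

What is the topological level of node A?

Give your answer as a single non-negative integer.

Op 1: add_edge(B, C). Edges now: 1
Op 2: add_edge(E, A). Edges now: 2
Op 3: add_edge(D, A). Edges now: 3
Op 4: add_edge(B, C) (duplicate, no change). Edges now: 3
Op 5: add_edge(B, A). Edges now: 4
Compute levels (Kahn BFS):
  sources (in-degree 0): B, D, E
  process B: level=0
    B->A: in-degree(A)=2, level(A)>=1
    B->C: in-degree(C)=0, level(C)=1, enqueue
  process D: level=0
    D->A: in-degree(A)=1, level(A)>=1
  process E: level=0
    E->A: in-degree(A)=0, level(A)=1, enqueue
  process C: level=1
  process A: level=1
All levels: A:1, B:0, C:1, D:0, E:0
level(A) = 1

Answer: 1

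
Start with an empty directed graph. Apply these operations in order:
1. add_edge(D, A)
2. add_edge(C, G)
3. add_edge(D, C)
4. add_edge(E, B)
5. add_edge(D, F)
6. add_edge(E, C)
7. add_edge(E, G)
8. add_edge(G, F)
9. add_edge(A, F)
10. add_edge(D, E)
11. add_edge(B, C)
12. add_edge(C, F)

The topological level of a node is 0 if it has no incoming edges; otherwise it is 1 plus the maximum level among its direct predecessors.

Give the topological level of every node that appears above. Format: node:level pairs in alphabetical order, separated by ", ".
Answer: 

Op 1: add_edge(D, A). Edges now: 1
Op 2: add_edge(C, G). Edges now: 2
Op 3: add_edge(D, C). Edges now: 3
Op 4: add_edge(E, B). Edges now: 4
Op 5: add_edge(D, F). Edges now: 5
Op 6: add_edge(E, C). Edges now: 6
Op 7: add_edge(E, G). Edges now: 7
Op 8: add_edge(G, F). Edges now: 8
Op 9: add_edge(A, F). Edges now: 9
Op 10: add_edge(D, E). Edges now: 10
Op 11: add_edge(B, C). Edges now: 11
Op 12: add_edge(C, F). Edges now: 12
Compute levels (Kahn BFS):
  sources (in-degree 0): D
  process D: level=0
    D->A: in-degree(A)=0, level(A)=1, enqueue
    D->C: in-degree(C)=2, level(C)>=1
    D->E: in-degree(E)=0, level(E)=1, enqueue
    D->F: in-degree(F)=3, level(F)>=1
  process A: level=1
    A->F: in-degree(F)=2, level(F)>=2
  process E: level=1
    E->B: in-degree(B)=0, level(B)=2, enqueue
    E->C: in-degree(C)=1, level(C)>=2
    E->G: in-degree(G)=1, level(G)>=2
  process B: level=2
    B->C: in-degree(C)=0, level(C)=3, enqueue
  process C: level=3
    C->F: in-degree(F)=1, level(F)>=4
    C->G: in-degree(G)=0, level(G)=4, enqueue
  process G: level=4
    G->F: in-degree(F)=0, level(F)=5, enqueue
  process F: level=5
All levels: A:1, B:2, C:3, D:0, E:1, F:5, G:4

Answer: A:1, B:2, C:3, D:0, E:1, F:5, G:4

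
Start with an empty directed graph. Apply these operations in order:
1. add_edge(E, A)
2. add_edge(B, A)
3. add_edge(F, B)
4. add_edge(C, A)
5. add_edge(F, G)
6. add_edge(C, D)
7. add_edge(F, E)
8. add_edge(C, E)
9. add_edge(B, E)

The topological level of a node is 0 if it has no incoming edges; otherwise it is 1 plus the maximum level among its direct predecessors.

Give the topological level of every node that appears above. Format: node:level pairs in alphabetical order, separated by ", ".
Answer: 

Answer: A:3, B:1, C:0, D:1, E:2, F:0, G:1

Derivation:
Op 1: add_edge(E, A). Edges now: 1
Op 2: add_edge(B, A). Edges now: 2
Op 3: add_edge(F, B). Edges now: 3
Op 4: add_edge(C, A). Edges now: 4
Op 5: add_edge(F, G). Edges now: 5
Op 6: add_edge(C, D). Edges now: 6
Op 7: add_edge(F, E). Edges now: 7
Op 8: add_edge(C, E). Edges now: 8
Op 9: add_edge(B, E). Edges now: 9
Compute levels (Kahn BFS):
  sources (in-degree 0): C, F
  process C: level=0
    C->A: in-degree(A)=2, level(A)>=1
    C->D: in-degree(D)=0, level(D)=1, enqueue
    C->E: in-degree(E)=2, level(E)>=1
  process F: level=0
    F->B: in-degree(B)=0, level(B)=1, enqueue
    F->E: in-degree(E)=1, level(E)>=1
    F->G: in-degree(G)=0, level(G)=1, enqueue
  process D: level=1
  process B: level=1
    B->A: in-degree(A)=1, level(A)>=2
    B->E: in-degree(E)=0, level(E)=2, enqueue
  process G: level=1
  process E: level=2
    E->A: in-degree(A)=0, level(A)=3, enqueue
  process A: level=3
All levels: A:3, B:1, C:0, D:1, E:2, F:0, G:1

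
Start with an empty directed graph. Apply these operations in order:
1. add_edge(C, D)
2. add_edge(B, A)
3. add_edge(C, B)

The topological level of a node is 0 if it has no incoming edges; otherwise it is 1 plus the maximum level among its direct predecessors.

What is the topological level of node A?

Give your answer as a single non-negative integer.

Answer: 2

Derivation:
Op 1: add_edge(C, D). Edges now: 1
Op 2: add_edge(B, A). Edges now: 2
Op 3: add_edge(C, B). Edges now: 3
Compute levels (Kahn BFS):
  sources (in-degree 0): C
  process C: level=0
    C->B: in-degree(B)=0, level(B)=1, enqueue
    C->D: in-degree(D)=0, level(D)=1, enqueue
  process B: level=1
    B->A: in-degree(A)=0, level(A)=2, enqueue
  process D: level=1
  process A: level=2
All levels: A:2, B:1, C:0, D:1
level(A) = 2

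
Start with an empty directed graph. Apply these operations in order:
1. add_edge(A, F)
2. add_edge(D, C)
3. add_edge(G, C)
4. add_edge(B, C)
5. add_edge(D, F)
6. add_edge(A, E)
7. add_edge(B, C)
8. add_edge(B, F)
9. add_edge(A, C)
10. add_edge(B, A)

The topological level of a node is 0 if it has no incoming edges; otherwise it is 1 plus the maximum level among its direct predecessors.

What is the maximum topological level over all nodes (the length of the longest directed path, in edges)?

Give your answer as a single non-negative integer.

Answer: 2

Derivation:
Op 1: add_edge(A, F). Edges now: 1
Op 2: add_edge(D, C). Edges now: 2
Op 3: add_edge(G, C). Edges now: 3
Op 4: add_edge(B, C). Edges now: 4
Op 5: add_edge(D, F). Edges now: 5
Op 6: add_edge(A, E). Edges now: 6
Op 7: add_edge(B, C) (duplicate, no change). Edges now: 6
Op 8: add_edge(B, F). Edges now: 7
Op 9: add_edge(A, C). Edges now: 8
Op 10: add_edge(B, A). Edges now: 9
Compute levels (Kahn BFS):
  sources (in-degree 0): B, D, G
  process B: level=0
    B->A: in-degree(A)=0, level(A)=1, enqueue
    B->C: in-degree(C)=3, level(C)>=1
    B->F: in-degree(F)=2, level(F)>=1
  process D: level=0
    D->C: in-degree(C)=2, level(C)>=1
    D->F: in-degree(F)=1, level(F)>=1
  process G: level=0
    G->C: in-degree(C)=1, level(C)>=1
  process A: level=1
    A->C: in-degree(C)=0, level(C)=2, enqueue
    A->E: in-degree(E)=0, level(E)=2, enqueue
    A->F: in-degree(F)=0, level(F)=2, enqueue
  process C: level=2
  process E: level=2
  process F: level=2
All levels: A:1, B:0, C:2, D:0, E:2, F:2, G:0
max level = 2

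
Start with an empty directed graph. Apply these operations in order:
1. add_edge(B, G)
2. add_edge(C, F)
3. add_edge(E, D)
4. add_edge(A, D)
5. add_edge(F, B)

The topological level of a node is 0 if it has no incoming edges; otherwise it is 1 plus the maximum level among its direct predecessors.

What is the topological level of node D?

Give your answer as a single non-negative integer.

Op 1: add_edge(B, G). Edges now: 1
Op 2: add_edge(C, F). Edges now: 2
Op 3: add_edge(E, D). Edges now: 3
Op 4: add_edge(A, D). Edges now: 4
Op 5: add_edge(F, B). Edges now: 5
Compute levels (Kahn BFS):
  sources (in-degree 0): A, C, E
  process A: level=0
    A->D: in-degree(D)=1, level(D)>=1
  process C: level=0
    C->F: in-degree(F)=0, level(F)=1, enqueue
  process E: level=0
    E->D: in-degree(D)=0, level(D)=1, enqueue
  process F: level=1
    F->B: in-degree(B)=0, level(B)=2, enqueue
  process D: level=1
  process B: level=2
    B->G: in-degree(G)=0, level(G)=3, enqueue
  process G: level=3
All levels: A:0, B:2, C:0, D:1, E:0, F:1, G:3
level(D) = 1

Answer: 1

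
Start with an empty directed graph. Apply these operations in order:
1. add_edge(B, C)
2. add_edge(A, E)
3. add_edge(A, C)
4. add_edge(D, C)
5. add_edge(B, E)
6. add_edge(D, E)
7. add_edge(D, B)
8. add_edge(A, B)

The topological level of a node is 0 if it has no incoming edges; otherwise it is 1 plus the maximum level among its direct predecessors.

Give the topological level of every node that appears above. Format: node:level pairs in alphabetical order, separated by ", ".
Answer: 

Answer: A:0, B:1, C:2, D:0, E:2

Derivation:
Op 1: add_edge(B, C). Edges now: 1
Op 2: add_edge(A, E). Edges now: 2
Op 3: add_edge(A, C). Edges now: 3
Op 4: add_edge(D, C). Edges now: 4
Op 5: add_edge(B, E). Edges now: 5
Op 6: add_edge(D, E). Edges now: 6
Op 7: add_edge(D, B). Edges now: 7
Op 8: add_edge(A, B). Edges now: 8
Compute levels (Kahn BFS):
  sources (in-degree 0): A, D
  process A: level=0
    A->B: in-degree(B)=1, level(B)>=1
    A->C: in-degree(C)=2, level(C)>=1
    A->E: in-degree(E)=2, level(E)>=1
  process D: level=0
    D->B: in-degree(B)=0, level(B)=1, enqueue
    D->C: in-degree(C)=1, level(C)>=1
    D->E: in-degree(E)=1, level(E)>=1
  process B: level=1
    B->C: in-degree(C)=0, level(C)=2, enqueue
    B->E: in-degree(E)=0, level(E)=2, enqueue
  process C: level=2
  process E: level=2
All levels: A:0, B:1, C:2, D:0, E:2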